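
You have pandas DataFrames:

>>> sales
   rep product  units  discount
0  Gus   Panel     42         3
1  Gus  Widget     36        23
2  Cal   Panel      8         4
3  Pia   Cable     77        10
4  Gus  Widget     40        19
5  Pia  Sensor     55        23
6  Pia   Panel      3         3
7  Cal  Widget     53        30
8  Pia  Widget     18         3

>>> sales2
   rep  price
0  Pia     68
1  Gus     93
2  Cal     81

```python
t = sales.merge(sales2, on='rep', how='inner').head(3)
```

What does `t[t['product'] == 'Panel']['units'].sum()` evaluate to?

50

merge on 'rep' (how='inner') → 9 rows:
   rep product  units  discount  price
0  Gus   Panel     42         3     93
1  Gus  Widget     36        23     93
2  Cal   Panel      8         4     81
3  Pia   Cable     77        10     68
4  Gus  Widget     40        19     93
5  Pia  Sensor     55        23     68
6  Pia   Panel      3         3     68
7  Cal  Widget     53        30     81
8  Pia  Widget     18         3     68
take first 3 rows:
   rep product  units  discount  price
0  Gus   Panel     42         3     93
1  Gus  Widget     36        23     93
2  Cal   Panel      8         4     81
filter rows where product == 'Panel':
   rep product  units  discount  price
0  Gus   Panel     42         3     93
2  Cal   Panel      8         4     81
So sum() = 50.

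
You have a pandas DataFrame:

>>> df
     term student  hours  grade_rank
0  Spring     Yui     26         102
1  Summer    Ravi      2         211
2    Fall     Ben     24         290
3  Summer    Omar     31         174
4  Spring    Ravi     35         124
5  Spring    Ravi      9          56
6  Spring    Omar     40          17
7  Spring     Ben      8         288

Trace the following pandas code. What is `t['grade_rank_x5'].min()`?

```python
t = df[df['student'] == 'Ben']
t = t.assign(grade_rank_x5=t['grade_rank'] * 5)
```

filter rows where student == 'Ben':
     term student  hours  grade_rank
2    Fall     Ben     24         290
7  Spring     Ben      8         288
add column grade_rank_x5 = t['grade_rank'] * 5:
     term student  hours  grade_rank  grade_rank_x5
2    Fall     Ben     24         290           1450
7  Spring     Ben      8         288           1440

1440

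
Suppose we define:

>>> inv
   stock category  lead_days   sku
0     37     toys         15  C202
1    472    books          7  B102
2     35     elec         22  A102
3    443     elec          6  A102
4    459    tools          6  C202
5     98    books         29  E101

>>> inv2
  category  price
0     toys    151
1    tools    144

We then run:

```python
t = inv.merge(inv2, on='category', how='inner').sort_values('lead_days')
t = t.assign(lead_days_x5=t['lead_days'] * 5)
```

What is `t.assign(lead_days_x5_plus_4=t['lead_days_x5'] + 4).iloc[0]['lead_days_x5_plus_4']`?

34

merge on 'category' (how='inner') → 2 rows:
   stock category  lead_days   sku  price
0     37     toys         15  C202    151
1    459    tools          6  C202    144
sort by lead_days:
   stock category  lead_days   sku  price
1    459    tools          6  C202    144
0     37     toys         15  C202    151
add column lead_days_x5 = t['lead_days'] * 5:
   stock category  lead_days   sku  price  lead_days_x5
1    459    tools          6  C202    144            30
0     37     toys         15  C202    151            75
add column lead_days_x5_plus_4 = t['lead_days_x5'] + 4:
   stock category  lead_days   sku  price  lead_days_x5  lead_days_x5_plus_4
1    459    tools          6  C202    144            30                   34
0     37     toys         15  C202    151            75                   79
Finally, value at position 0, column 'lead_days_x5_plus_4' = 34.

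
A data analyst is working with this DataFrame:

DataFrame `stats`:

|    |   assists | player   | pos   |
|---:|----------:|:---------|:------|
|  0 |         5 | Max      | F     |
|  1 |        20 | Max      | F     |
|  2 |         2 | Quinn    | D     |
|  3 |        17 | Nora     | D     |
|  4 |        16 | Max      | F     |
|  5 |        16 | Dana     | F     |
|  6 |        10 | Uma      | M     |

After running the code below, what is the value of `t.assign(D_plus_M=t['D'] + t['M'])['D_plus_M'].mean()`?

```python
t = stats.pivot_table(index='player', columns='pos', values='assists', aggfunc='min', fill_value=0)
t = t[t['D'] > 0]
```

9.5

pivot: rows=player, cols=pos, min(assists):
pos      D   F   M
player            
Dana     0  16   0
Max      0   5   0
Nora    17   0   0
Quinn    2   0   0
Uma      0   0  10
filter rows where D > 0:
pos      D  F  M
player          
Nora    17  0  0
Quinn    2  0  0
add column D_plus_M = t['D'] + t['M']:
pos      D  F  M  D_plus_M
player                    
Nora    17  0  0        17
Quinn    2  0  0         2
Taking the mean of column 'D_plus_M' gives 9.5.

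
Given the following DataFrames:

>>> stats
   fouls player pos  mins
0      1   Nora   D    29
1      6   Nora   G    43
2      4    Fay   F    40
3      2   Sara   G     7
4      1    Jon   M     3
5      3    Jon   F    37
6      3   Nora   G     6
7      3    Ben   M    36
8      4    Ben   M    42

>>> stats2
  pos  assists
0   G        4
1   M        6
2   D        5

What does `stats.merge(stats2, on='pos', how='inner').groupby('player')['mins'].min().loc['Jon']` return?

merge on 'pos' (how='inner') → 7 rows:
   fouls player pos  mins  assists
0      1   Nora   D    29        5
1      6   Nora   G    43        4
2      2   Sara   G     7        4
3      1    Jon   M     3        6
4      3   Nora   G     6        4
5      3    Ben   M    36        6
6      4    Ben   M    42        6
group by player, min of mins:
player
Ben     36
Jon      3
Nora     6
Sara     7
Name: mins, dtype: int64
So loc['Jon'] = 3.

3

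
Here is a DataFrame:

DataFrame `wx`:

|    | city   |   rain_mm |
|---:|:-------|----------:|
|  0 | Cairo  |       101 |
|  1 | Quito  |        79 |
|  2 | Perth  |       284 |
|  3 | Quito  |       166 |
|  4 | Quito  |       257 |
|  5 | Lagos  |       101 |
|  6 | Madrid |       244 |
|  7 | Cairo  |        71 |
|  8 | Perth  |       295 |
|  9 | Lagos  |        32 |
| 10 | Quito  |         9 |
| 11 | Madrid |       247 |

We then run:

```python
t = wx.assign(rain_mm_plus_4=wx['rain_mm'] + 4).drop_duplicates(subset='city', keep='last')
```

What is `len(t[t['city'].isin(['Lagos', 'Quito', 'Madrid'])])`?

3

add column rain_mm_plus_4 = wx['rain_mm'] + 4:
      city  rain_mm  rain_mm_plus_4
0    Cairo      101             105
1    Quito       79              83
2    Perth      284             288
3    Quito      166             170
4    Quito      257             261
5    Lagos      101             105
6   Madrid      244             248
7    Cairo       71              75
8    Perth      295             299
9    Lagos       32              36
10   Quito        9              13
11  Madrid      247             251
drop duplicate city (keep=last):
      city  rain_mm  rain_mm_plus_4
7    Cairo       71              75
8    Perth      295             299
9    Lagos       32              36
10   Quito        9              13
11  Madrid      247             251
filter rows where city in ['Lagos', 'Quito', 'Madrid']:
      city  rain_mm  rain_mm_plus_4
9    Lagos       32              36
10   Quito        9              13
11  Madrid      247             251
Taking the number of rows gives 3.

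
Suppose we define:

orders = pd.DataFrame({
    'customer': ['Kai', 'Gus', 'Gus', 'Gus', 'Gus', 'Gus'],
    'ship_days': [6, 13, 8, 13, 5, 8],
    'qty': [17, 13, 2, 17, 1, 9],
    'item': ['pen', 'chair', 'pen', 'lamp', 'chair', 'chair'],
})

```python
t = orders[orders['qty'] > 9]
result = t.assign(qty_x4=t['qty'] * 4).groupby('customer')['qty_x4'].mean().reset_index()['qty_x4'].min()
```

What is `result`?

filter rows where qty > 9:
  customer  ship_days  qty   item
0      Kai          6   17    pen
1      Gus         13   13  chair
3      Gus         13   17   lamp
add column qty_x4 = t['qty'] * 4:
  customer  ship_days  qty   item  qty_x4
0      Kai          6   17    pen      68
1      Gus         13   13  chair      52
3      Gus         13   17   lamp      68
group by customer, mean of qty_x4:
customer
Gus    60.0
Kai    68.0
Name: qty_x4, dtype: float64
reset_index():
  customer  qty_x4
0      Gus    60.0
1      Kai    68.0
min of column 'qty_x4' → 60.0

60.0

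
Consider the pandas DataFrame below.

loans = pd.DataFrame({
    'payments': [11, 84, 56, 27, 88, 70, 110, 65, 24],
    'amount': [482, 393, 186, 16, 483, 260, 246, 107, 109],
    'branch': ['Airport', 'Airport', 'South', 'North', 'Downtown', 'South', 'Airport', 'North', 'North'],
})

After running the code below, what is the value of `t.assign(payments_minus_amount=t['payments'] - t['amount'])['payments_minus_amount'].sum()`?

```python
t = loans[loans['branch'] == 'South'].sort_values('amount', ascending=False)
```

filter rows where branch == 'South':
   payments  amount branch
2        56     186  South
5        70     260  South
sort by amount descending:
   payments  amount branch
5        70     260  South
2        56     186  South
add column payments_minus_amount = t['payments'] - t['amount']:
   payments  amount branch  payments_minus_amount
5        70     260  South                   -190
2        56     186  South                   -130
Hence -320.

-320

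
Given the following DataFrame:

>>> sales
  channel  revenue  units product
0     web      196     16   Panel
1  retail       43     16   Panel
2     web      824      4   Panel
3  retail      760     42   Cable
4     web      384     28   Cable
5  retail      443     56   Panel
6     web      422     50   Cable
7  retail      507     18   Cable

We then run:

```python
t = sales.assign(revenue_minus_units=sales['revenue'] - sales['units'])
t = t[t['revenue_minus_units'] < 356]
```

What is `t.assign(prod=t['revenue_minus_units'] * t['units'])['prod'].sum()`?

3312

add column revenue_minus_units = sales['revenue'] - sales['units']:
  channel  revenue  units product  revenue_minus_units
0     web      196     16   Panel                  180
1  retail       43     16   Panel                   27
2     web      824      4   Panel                  820
3  retail      760     42   Cable                  718
4     web      384     28   Cable                  356
5  retail      443     56   Panel                  387
6     web      422     50   Cable                  372
7  retail      507     18   Cable                  489
filter rows where revenue_minus_units < 356:
  channel  revenue  units product  revenue_minus_units
0     web      196     16   Panel                  180
1  retail       43     16   Panel                   27
add column prod = t['revenue_minus_units'] * t['units']:
  channel  revenue  units product  revenue_minus_units  prod
0     web      196     16   Panel                  180  2880
1  retail       43     16   Panel                   27   432
Hence 3312.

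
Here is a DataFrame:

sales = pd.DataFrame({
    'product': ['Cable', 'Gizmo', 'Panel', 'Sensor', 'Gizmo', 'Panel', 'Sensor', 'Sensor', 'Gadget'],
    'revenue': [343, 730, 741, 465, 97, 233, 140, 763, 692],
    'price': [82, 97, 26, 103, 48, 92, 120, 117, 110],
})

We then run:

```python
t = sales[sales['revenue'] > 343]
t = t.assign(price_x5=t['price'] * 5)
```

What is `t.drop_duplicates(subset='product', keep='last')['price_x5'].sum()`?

filter rows where revenue > 343:
  product  revenue  price
1   Gizmo      730     97
2   Panel      741     26
3  Sensor      465    103
7  Sensor      763    117
8  Gadget      692    110
add column price_x5 = t['price'] * 5:
  product  revenue  price  price_x5
1   Gizmo      730     97       485
2   Panel      741     26       130
3  Sensor      465    103       515
7  Sensor      763    117       585
8  Gadget      692    110       550
drop duplicate product (keep=last):
  product  revenue  price  price_x5
1   Gizmo      730     97       485
2   Panel      741     26       130
7  Sensor      763    117       585
8  Gadget      692    110       550
Then the sum of column 'price_x5': 1750

1750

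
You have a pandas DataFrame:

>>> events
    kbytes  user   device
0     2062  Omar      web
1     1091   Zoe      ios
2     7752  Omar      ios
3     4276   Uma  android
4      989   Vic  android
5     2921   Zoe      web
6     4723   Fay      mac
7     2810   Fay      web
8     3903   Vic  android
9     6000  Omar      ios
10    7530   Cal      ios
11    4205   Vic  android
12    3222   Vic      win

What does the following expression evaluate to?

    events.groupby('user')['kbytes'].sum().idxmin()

Zoe

group by user, sum of kbytes:
user
Cal      7530
Fay      7533
Omar    15814
Uma      4276
Vic     12319
Zoe      4012
Name: kbytes, dtype: int64
Reading off the label with the smallest value, we get Zoe.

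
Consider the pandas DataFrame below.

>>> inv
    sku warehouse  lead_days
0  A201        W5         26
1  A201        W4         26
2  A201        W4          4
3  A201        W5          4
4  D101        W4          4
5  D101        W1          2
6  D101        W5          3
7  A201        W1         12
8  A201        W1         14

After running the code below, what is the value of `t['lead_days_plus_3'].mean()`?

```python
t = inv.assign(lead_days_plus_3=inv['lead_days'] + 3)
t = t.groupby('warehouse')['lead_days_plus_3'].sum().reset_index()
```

40.6666666667

add column lead_days_plus_3 = inv['lead_days'] + 3:
    sku warehouse  lead_days  lead_days_plus_3
0  A201        W5         26                29
1  A201        W4         26                29
2  A201        W4          4                 7
3  A201        W5          4                 7
4  D101        W4          4                 7
5  D101        W1          2                 5
6  D101        W5          3                 6
7  A201        W1         12                15
8  A201        W1         14                17
group by warehouse, sum of lead_days_plus_3:
warehouse
W1    37
W4    43
W5    42
Name: lead_days_plus_3, dtype: int64
reset_index():
  warehouse  lead_days_plus_3
0        W1                37
1        W4                43
2        W5                42
mean of column 'lead_days_plus_3' → 40.6666666667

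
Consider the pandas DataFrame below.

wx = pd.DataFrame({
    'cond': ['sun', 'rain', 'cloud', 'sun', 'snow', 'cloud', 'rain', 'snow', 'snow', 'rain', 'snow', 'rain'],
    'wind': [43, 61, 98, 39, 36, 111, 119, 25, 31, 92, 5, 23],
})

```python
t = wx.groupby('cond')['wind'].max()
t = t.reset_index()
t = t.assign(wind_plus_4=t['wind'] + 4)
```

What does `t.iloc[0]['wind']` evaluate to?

group by cond, max of wind:
cond
cloud    111
rain     119
snow      36
sun       43
Name: wind, dtype: int64
reset_index():
    cond  wind
0  cloud   111
1   rain   119
2   snow    36
3    sun    43
add column wind_plus_4 = t['wind'] + 4:
    cond  wind  wind_plus_4
0  cloud   111          115
1   rain   119          123
2   snow    36           40
3    sun    43           47
So iloc[0]['wind'] = 111.

111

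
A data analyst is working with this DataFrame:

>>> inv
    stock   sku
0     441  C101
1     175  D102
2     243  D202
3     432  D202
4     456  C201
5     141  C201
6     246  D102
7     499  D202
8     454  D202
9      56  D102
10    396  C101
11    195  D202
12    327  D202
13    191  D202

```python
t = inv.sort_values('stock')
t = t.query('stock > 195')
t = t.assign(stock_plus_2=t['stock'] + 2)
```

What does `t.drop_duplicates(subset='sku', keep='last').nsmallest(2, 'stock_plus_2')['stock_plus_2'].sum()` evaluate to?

sort by stock:
    stock   sku
9      56  D102
5     141  C201
1     175  D102
13    191  D202
11    195  D202
2     243  D202
6     246  D102
12    327  D202
10    396  C101
3     432  D202
0     441  C101
8     454  D202
4     456  C201
7     499  D202
filter rows where stock > 195:
    stock   sku
2     243  D202
6     246  D102
12    327  D202
10    396  C101
3     432  D202
0     441  C101
8     454  D202
4     456  C201
7     499  D202
add column stock_plus_2 = t['stock'] + 2:
    stock   sku  stock_plus_2
2     243  D202           245
6     246  D102           248
12    327  D202           329
10    396  C101           398
3     432  D202           434
0     441  C101           443
8     454  D202           456
4     456  C201           458
7     499  D202           501
drop duplicate sku (keep=last):
   stock   sku  stock_plus_2
6    246  D102           248
0    441  C101           443
4    456  C201           458
7    499  D202           501
take 2 rows with smallest stock_plus_2:
   stock   sku  stock_plus_2
6    246  D102           248
0    441  C101           443

691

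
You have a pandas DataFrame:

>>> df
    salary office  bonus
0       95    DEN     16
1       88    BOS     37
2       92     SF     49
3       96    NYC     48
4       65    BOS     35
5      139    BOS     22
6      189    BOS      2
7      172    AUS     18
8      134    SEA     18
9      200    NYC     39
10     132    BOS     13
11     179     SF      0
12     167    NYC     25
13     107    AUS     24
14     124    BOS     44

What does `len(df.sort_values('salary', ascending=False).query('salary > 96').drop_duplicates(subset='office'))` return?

sort by salary descending:
    salary office  bonus
9      200    NYC     39
6      189    BOS      2
11     179     SF      0
7      172    AUS     18
12     167    NYC     25
5      139    BOS     22
8      134    SEA     18
10     132    BOS     13
14     124    BOS     44
13     107    AUS     24
3       96    NYC     48
0       95    DEN     16
2       92     SF     49
1       88    BOS     37
4       65    BOS     35
filter rows where salary > 96:
    salary office  bonus
9      200    NYC     39
6      189    BOS      2
11     179     SF      0
7      172    AUS     18
12     167    NYC     25
5      139    BOS     22
8      134    SEA     18
10     132    BOS     13
14     124    BOS     44
13     107    AUS     24
drop duplicate office (keep=first):
    salary office  bonus
9      200    NYC     39
6      189    BOS      2
11     179     SF      0
7      172    AUS     18
8      134    SEA     18

5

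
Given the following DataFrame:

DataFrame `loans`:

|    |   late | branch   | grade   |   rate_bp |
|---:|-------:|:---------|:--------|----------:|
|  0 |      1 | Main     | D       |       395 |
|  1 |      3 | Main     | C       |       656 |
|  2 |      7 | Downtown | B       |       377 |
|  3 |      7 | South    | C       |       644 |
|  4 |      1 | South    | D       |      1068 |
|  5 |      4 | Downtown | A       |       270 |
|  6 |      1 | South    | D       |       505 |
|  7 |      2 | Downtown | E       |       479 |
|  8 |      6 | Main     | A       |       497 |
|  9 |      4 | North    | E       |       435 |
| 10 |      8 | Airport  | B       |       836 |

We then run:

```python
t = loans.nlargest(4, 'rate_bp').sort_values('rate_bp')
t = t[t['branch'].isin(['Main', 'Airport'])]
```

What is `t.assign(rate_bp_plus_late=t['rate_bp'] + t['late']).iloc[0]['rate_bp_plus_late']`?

659

take 4 rows with largest rate_bp:
    late   branch grade  rate_bp
4      1    South     D     1068
10     8  Airport     B      836
1      3     Main     C      656
3      7    South     C      644
sort by rate_bp:
    late   branch grade  rate_bp
3      7    South     C      644
1      3     Main     C      656
10     8  Airport     B      836
4      1    South     D     1068
filter rows where branch in ['Main', 'Airport']:
    late   branch grade  rate_bp
1      3     Main     C      656
10     8  Airport     B      836
add column rate_bp_plus_late = t['rate_bp'] + t['late']:
    late   branch grade  rate_bp  rate_bp_plus_late
1      3     Main     C      656                659
10     8  Airport     B      836                844
Taking the value at position 0, column 'rate_bp_plus_late' gives 659.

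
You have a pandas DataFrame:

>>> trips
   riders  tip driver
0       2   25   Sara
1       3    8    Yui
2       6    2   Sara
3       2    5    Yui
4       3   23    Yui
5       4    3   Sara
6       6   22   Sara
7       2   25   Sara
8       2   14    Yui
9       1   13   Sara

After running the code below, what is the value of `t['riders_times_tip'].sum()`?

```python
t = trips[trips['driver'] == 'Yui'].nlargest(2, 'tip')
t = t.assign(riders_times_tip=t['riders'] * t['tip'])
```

97

filter rows where driver == 'Yui':
   riders  tip driver
1       3    8    Yui
3       2    5    Yui
4       3   23    Yui
8       2   14    Yui
take 2 rows with largest tip:
   riders  tip driver
4       3   23    Yui
8       2   14    Yui
add column riders_times_tip = t['riders'] * t['tip']:
   riders  tip driver  riders_times_tip
4       3   23    Yui                69
8       2   14    Yui                28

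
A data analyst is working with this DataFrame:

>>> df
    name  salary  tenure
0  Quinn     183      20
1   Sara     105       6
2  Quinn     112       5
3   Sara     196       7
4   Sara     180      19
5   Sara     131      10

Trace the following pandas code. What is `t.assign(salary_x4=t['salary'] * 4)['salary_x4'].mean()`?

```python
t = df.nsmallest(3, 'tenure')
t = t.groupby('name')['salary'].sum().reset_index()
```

826.0

take 3 rows with smallest tenure:
    name  salary  tenure
2  Quinn     112       5
1   Sara     105       6
3   Sara     196       7
group by name, sum of salary:
name
Quinn    112
Sara     301
Name: salary, dtype: int64
reset_index():
    name  salary
0  Quinn     112
1   Sara     301
add column salary_x4 = t['salary'] * 4:
    name  salary  salary_x4
0  Quinn     112        448
1   Sara     301       1204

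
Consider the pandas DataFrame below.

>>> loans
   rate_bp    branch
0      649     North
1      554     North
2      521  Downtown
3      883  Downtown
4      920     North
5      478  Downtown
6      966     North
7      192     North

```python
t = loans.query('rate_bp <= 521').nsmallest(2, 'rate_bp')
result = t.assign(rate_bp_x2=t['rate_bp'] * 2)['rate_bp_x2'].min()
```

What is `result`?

384

filter rows where rate_bp <= 521:
   rate_bp    branch
2      521  Downtown
5      478  Downtown
7      192     North
take 2 rows with smallest rate_bp:
   rate_bp    branch
7      192     North
5      478  Downtown
add column rate_bp_x2 = t['rate_bp'] * 2:
   rate_bp    branch  rate_bp_x2
7      192     North         384
5      478  Downtown         956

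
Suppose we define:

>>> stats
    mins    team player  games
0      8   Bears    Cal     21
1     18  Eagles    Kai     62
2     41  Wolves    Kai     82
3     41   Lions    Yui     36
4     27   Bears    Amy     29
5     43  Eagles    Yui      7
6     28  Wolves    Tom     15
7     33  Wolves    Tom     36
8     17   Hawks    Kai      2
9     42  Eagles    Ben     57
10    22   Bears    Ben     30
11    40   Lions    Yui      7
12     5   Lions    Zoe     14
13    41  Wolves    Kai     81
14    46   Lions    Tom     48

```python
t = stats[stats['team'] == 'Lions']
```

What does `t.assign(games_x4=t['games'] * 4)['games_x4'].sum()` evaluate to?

420

filter rows where team == 'Lions':
    mins   team player  games
3     41  Lions    Yui     36
11    40  Lions    Yui      7
12     5  Lions    Zoe     14
14    46  Lions    Tom     48
add column games_x4 = t['games'] * 4:
    mins   team player  games  games_x4
3     41  Lions    Yui     36       144
11    40  Lions    Yui      7        28
12     5  Lions    Zoe     14        56
14    46  Lions    Tom     48       192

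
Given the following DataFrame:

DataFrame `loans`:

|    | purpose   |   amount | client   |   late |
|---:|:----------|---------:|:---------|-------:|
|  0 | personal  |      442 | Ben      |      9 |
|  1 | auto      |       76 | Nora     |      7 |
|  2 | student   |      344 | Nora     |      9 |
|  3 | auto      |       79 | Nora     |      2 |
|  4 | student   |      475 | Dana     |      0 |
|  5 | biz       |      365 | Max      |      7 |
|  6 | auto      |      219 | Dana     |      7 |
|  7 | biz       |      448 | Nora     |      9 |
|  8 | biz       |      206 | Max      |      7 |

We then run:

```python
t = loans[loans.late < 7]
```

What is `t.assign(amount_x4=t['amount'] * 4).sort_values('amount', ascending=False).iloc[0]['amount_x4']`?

1900

filter rows where late < 7:
   purpose  amount client  late
3     auto      79   Nora     2
4  student     475   Dana     0
add column amount_x4 = t['amount'] * 4:
   purpose  amount client  late  amount_x4
3     auto      79   Nora     2        316
4  student     475   Dana     0       1900
sort by amount descending:
   purpose  amount client  late  amount_x4
4  student     475   Dana     0       1900
3     auto      79   Nora     2        316
Hence 1900.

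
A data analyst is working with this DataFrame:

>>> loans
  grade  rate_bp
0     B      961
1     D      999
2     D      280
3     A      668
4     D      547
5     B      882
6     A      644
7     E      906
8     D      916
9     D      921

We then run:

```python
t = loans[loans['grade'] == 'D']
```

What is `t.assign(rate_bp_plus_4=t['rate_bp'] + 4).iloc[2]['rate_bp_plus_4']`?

filter rows where grade == 'D':
  grade  rate_bp
1     D      999
2     D      280
4     D      547
8     D      916
9     D      921
add column rate_bp_plus_4 = t['rate_bp'] + 4:
  grade  rate_bp  rate_bp_plus_4
1     D      999            1003
2     D      280             284
4     D      547             551
8     D      916             920
9     D      921             925
Taking the value at position 2, column 'rate_bp_plus_4' gives 551.

551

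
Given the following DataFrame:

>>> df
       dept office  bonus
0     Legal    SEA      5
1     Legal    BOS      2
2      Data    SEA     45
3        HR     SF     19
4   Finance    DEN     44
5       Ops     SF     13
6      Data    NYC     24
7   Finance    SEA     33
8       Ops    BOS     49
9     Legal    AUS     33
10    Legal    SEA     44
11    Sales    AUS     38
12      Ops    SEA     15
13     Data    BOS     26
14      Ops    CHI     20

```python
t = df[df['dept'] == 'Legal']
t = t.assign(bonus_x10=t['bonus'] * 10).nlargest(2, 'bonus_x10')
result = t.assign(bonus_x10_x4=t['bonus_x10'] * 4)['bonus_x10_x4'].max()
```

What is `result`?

filter rows where dept == 'Legal':
     dept office  bonus
0   Legal    SEA      5
1   Legal    BOS      2
9   Legal    AUS     33
10  Legal    SEA     44
add column bonus_x10 = t['bonus'] * 10:
     dept office  bonus  bonus_x10
0   Legal    SEA      5         50
1   Legal    BOS      2         20
9   Legal    AUS     33        330
10  Legal    SEA     44        440
take 2 rows with largest bonus_x10:
     dept office  bonus  bonus_x10
10  Legal    SEA     44        440
9   Legal    AUS     33        330
add column bonus_x10_x4 = t['bonus_x10'] * 4:
     dept office  bonus  bonus_x10  bonus_x10_x4
10  Legal    SEA     44        440          1760
9   Legal    AUS     33        330          1320

1760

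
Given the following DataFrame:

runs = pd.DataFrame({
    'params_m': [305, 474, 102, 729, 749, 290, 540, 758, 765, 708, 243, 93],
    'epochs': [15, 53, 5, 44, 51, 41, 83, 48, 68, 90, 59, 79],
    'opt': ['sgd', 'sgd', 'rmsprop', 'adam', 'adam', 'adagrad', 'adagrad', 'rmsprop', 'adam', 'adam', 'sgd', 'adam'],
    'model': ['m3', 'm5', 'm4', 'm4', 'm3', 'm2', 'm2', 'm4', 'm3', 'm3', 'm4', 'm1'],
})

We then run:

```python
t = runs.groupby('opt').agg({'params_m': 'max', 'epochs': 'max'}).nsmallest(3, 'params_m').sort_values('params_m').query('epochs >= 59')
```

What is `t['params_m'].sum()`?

1014

group by opt: max(params_m), max(epochs):
         params_m  epochs
opt                      
adagrad       540      83
adam          765      90
rmsprop       758      48
sgd           474      59
take 3 rows with smallest params_m:
         params_m  epochs
opt                      
sgd           474      59
adagrad       540      83
rmsprop       758      48
sort by params_m:
         params_m  epochs
opt                      
sgd           474      59
adagrad       540      83
rmsprop       758      48
filter rows where epochs >= 59:
         params_m  epochs
opt                      
sgd           474      59
adagrad       540      83
sum of column 'params_m' → 1014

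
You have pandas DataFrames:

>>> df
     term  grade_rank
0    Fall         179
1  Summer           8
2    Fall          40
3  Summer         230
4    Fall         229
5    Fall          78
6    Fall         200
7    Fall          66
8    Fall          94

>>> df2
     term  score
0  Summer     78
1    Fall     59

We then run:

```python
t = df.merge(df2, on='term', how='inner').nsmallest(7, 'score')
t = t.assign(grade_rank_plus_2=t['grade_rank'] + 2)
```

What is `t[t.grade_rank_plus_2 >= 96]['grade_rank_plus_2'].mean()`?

merge on 'term' (how='inner') → 9 rows:
     term  grade_rank  score
0    Fall         179     59
1  Summer           8     78
2    Fall          40     59
3  Summer         230     78
4    Fall         229     59
5    Fall          78     59
6    Fall         200     59
7    Fall          66     59
8    Fall          94     59
take 7 rows with smallest score:
   term  grade_rank  score
0  Fall         179     59
2  Fall          40     59
4  Fall         229     59
5  Fall          78     59
6  Fall         200     59
7  Fall          66     59
8  Fall          94     59
add column grade_rank_plus_2 = t['grade_rank'] + 2:
   term  grade_rank  score  grade_rank_plus_2
0  Fall         179     59                181
2  Fall          40     59                 42
4  Fall         229     59                231
5  Fall          78     59                 80
6  Fall         200     59                202
7  Fall          66     59                 68
8  Fall          94     59                 96
filter rows where grade_rank_plus_2 >= 96:
   term  grade_rank  score  grade_rank_plus_2
0  Fall         179     59                181
4  Fall         229     59                231
6  Fall         200     59                202
8  Fall          94     59                 96
Hence 177.5.

177.5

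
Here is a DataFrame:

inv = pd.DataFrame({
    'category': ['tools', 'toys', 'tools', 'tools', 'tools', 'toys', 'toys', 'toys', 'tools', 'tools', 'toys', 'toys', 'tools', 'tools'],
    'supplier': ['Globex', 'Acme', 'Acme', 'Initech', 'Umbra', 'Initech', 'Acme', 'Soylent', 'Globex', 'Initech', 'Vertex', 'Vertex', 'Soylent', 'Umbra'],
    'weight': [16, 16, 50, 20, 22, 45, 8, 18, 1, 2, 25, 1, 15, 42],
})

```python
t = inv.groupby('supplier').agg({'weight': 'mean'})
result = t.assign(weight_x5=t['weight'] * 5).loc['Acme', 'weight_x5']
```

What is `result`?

group by supplier, mean of weight:
             weight
supplier           
Acme      24.666667
Globex     8.500000
Initech   22.333333
Soylent   16.500000
Umbra     32.000000
Vertex    13.000000
add column weight_x5 = t['weight'] * 5:
             weight   weight_x5
supplier                       
Acme      24.666667  123.333333
Globex     8.500000   42.500000
Initech   22.333333  111.666667
Soylent   16.500000   82.500000
Umbra     32.000000  160.000000
Vertex    13.000000   65.000000
value at row 'Acme', column 'weight_x5' → 123.333333333

123.333333333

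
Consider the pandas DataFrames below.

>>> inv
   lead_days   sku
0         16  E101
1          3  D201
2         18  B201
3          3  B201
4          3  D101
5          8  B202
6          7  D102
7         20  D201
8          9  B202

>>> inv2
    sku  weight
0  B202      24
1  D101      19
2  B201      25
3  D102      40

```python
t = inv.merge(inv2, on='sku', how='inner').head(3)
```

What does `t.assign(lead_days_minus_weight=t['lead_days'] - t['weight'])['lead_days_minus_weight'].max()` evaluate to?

merge on 'sku' (how='inner') → 6 rows:
   lead_days   sku  weight
0         18  B201      25
1          3  B201      25
2          3  D101      19
3          8  B202      24
4          7  D102      40
5          9  B202      24
take first 3 rows:
   lead_days   sku  weight
0         18  B201      25
1          3  B201      25
2          3  D101      19
add column lead_days_minus_weight = t['lead_days'] - t['weight']:
   lead_days   sku  weight  lead_days_minus_weight
0         18  B201      25                      -7
1          3  B201      25                     -22
2          3  D101      19                     -16
Hence -7.

-7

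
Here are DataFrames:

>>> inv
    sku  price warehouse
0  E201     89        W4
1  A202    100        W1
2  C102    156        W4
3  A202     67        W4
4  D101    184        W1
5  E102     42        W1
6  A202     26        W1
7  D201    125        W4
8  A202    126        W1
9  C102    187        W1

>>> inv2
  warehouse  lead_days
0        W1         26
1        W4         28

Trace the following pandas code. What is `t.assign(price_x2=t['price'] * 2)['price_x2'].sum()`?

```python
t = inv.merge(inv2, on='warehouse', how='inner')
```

2204

merge on 'warehouse' (how='inner') → 10 rows:
    sku  price warehouse  lead_days
0  E201     89        W4         28
1  A202    100        W1         26
2  C102    156        W4         28
3  A202     67        W4         28
4  D101    184        W1         26
5  E102     42        W1         26
6  A202     26        W1         26
7  D201    125        W4         28
8  A202    126        W1         26
9  C102    187        W1         26
add column price_x2 = t['price'] * 2:
    sku  price warehouse  lead_days  price_x2
0  E201     89        W4         28       178
1  A202    100        W1         26       200
2  C102    156        W4         28       312
3  A202     67        W4         28       134
4  D101    184        W1         26       368
5  E102     42        W1         26        84
6  A202     26        W1         26        52
7  D201    125        W4         28       250
8  A202    126        W1         26       252
9  C102    187        W1         26       374
Finally, sum of column 'price_x2' = 2204.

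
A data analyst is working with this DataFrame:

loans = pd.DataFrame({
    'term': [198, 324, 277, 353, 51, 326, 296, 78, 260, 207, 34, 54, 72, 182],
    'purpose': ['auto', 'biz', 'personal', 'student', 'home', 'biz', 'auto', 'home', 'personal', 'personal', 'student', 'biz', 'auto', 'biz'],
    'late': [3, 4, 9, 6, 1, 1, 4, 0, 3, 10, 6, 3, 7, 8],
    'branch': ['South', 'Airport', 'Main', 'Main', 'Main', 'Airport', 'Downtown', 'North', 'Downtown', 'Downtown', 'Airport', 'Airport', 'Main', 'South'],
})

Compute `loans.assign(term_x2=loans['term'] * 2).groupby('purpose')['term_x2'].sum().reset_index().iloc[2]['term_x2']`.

258

add column term_x2 = loans['term'] * 2:
    term   purpose  late    branch  term_x2
0    198      auto     3     South      396
1    324       biz     4   Airport      648
2    277  personal     9      Main      554
3    353   student     6      Main      706
4     51      home     1      Main      102
5    326       biz     1   Airport      652
6    296      auto     4  Downtown      592
7     78      home     0     North      156
8    260  personal     3  Downtown      520
9    207  personal    10  Downtown      414
10    34   student     6   Airport       68
11    54       biz     3   Airport      108
12    72      auto     7      Main      144
13   182       biz     8     South      364
group by purpose, sum of term_x2:
purpose
auto        1132
biz         1772
home         258
personal    1488
student      774
Name: term_x2, dtype: int64
reset_index():
    purpose  term_x2
0      auto     1132
1       biz     1772
2      home      258
3  personal     1488
4   student      774
value at position 2, column 'term_x2' → 258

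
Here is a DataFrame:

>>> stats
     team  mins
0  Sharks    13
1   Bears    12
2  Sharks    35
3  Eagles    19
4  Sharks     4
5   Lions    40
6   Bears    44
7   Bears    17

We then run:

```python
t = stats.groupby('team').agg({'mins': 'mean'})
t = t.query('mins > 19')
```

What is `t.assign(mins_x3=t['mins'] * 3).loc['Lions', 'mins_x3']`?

120.0

group by team, mean of mins:
             mins
team             
Bears   24.333333
Eagles  19.000000
Lions   40.000000
Sharks  17.333333
filter rows where mins > 19:
            mins
team            
Bears  24.333333
Lions  40.000000
add column mins_x3 = t['mins'] * 3:
            mins  mins_x3
team                     
Bears  24.333333     73.0
Lions  40.000000    120.0
Hence 120.0.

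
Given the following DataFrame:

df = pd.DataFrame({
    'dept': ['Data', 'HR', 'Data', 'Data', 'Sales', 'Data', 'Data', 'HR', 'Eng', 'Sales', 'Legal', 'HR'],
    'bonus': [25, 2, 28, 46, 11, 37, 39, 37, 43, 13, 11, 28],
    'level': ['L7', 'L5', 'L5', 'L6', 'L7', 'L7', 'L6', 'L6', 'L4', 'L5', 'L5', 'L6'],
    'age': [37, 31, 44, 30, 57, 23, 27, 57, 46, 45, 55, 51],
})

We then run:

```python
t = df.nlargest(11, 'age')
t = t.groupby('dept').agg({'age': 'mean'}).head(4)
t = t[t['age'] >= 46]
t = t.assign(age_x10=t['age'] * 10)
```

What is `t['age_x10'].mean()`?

take 11 rows with largest age:
     dept  bonus level  age
4   Sales     11    L7   57
7      HR     37    L6   57
10  Legal     11    L5   55
11     HR     28    L6   51
8     Eng     43    L4   46
9   Sales     13    L5   45
2    Data     28    L5   44
0    Data     25    L7   37
1      HR      2    L5   31
3    Data     46    L6   30
6    Data     39    L6   27
group by dept, mean of age:
             age
dept            
Data   34.500000
Eng    46.000000
HR     46.333333
Legal  55.000000
Sales  51.000000
take first 4 rows:
             age
dept            
Data   34.500000
Eng    46.000000
HR     46.333333
Legal  55.000000
filter rows where age >= 46:
             age
dept            
Eng    46.000000
HR     46.333333
Legal  55.000000
add column age_x10 = t['age'] * 10:
             age     age_x10
dept                        
Eng    46.000000  460.000000
HR     46.333333  463.333333
Legal  55.000000  550.000000
Finally, mean of column 'age_x10' = 491.111111111.

491.111111111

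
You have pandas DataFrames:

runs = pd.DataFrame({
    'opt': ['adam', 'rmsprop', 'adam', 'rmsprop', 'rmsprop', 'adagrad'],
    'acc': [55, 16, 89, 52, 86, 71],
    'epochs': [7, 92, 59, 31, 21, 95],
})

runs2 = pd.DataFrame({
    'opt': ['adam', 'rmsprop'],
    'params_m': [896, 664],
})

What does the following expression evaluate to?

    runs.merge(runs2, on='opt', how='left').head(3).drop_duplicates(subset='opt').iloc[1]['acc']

16

merge on 'opt' (how='left') → 6 rows:
       opt  acc  epochs  params_m
0     adam   55       7     896.0
1  rmsprop   16      92     664.0
2     adam   89      59     896.0
3  rmsprop   52      31     664.0
4  rmsprop   86      21     664.0
5  adagrad   71      95       NaN
take first 3 rows:
       opt  acc  epochs  params_m
0     adam   55       7     896.0
1  rmsprop   16      92     664.0
2     adam   89      59     896.0
drop duplicate opt (keep=first):
       opt  acc  epochs  params_m
0     adam   55       7     896.0
1  rmsprop   16      92     664.0
Taking the value at position 1, column 'acc' gives 16.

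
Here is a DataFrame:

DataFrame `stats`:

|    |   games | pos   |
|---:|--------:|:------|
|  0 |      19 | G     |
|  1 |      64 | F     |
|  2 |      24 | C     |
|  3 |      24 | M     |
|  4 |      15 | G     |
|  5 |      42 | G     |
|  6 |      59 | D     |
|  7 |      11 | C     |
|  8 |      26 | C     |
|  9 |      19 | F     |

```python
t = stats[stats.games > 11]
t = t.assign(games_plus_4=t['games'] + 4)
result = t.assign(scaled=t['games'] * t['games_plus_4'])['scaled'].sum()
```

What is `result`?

13284

filter rows where games > 11:
   games pos
0     19   G
1     64   F
2     24   C
3     24   M
4     15   G
5     42   G
6     59   D
8     26   C
9     19   F
add column games_plus_4 = t['games'] + 4:
   games pos  games_plus_4
0     19   G            23
1     64   F            68
2     24   C            28
3     24   M            28
4     15   G            19
5     42   G            46
6     59   D            63
8     26   C            30
9     19   F            23
add column scaled = t['games'] * t['games_plus_4']:
   games pos  games_plus_4  scaled
0     19   G            23     437
1     64   F            68    4352
2     24   C            28     672
3     24   M            28     672
4     15   G            19     285
5     42   G            46    1932
6     59   D            63    3717
8     26   C            30     780
9     19   F            23     437
Then the sum of column 'scaled': 13284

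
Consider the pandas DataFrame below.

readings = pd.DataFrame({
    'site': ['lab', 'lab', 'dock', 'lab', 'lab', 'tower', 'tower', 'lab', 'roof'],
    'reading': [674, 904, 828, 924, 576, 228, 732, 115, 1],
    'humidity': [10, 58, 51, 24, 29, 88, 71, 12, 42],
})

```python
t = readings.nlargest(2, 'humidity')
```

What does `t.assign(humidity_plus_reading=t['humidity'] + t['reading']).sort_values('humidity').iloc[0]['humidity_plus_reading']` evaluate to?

take 2 rows with largest humidity:
    site  reading  humidity
5  tower      228        88
6  tower      732        71
add column humidity_plus_reading = t['humidity'] + t['reading']:
    site  reading  humidity  humidity_plus_reading
5  tower      228        88                    316
6  tower      732        71                    803
sort by humidity:
    site  reading  humidity  humidity_plus_reading
6  tower      732        71                    803
5  tower      228        88                    316
value at position 0, column 'humidity_plus_reading' → 803

803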